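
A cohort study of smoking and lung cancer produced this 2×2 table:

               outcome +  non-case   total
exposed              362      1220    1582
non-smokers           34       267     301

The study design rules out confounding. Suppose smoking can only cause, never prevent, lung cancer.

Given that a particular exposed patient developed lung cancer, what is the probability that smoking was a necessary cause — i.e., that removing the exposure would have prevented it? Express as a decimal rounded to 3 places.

PN ≈ 0.506

p₁ = P(outcome | exposed) = 362/1582 = 0.22882
p₀ = P(outcome | unexposed) = 34/301 = 0.11296
Under exogeneity and monotonicity, PN = (p₁ − p₀)/p₁.
PN = (0.22882 − 0.11296) / 0.22882 ≈ 0.5064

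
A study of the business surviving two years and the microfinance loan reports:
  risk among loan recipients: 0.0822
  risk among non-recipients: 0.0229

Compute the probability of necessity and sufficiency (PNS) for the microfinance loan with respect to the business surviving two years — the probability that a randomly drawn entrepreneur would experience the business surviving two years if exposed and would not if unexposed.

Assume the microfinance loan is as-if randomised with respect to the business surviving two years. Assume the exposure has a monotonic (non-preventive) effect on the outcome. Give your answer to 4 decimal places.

PNS ≈ 0.0593

Let p₁ = 0.0822, p₀ = 0.0229.
Under exogeneity and monotonicity, PNS = p₁ − p₀.
PNS = 0.0822 − 0.0229 = 0.0593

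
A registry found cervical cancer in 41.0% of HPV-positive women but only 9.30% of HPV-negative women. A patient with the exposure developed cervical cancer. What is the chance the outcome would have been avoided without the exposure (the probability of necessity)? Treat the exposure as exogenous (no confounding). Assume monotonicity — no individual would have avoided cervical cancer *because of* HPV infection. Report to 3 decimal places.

p₁ = 0.41, p₀ = 0.093.
Under exogeneity and monotonicity, PN = (p₁ − p₀) / p₁.
PN = (0.41 − 0.093) / 0.41 = 0.317 / 0.41 ≈ 0.7732

PN ≈ 0.773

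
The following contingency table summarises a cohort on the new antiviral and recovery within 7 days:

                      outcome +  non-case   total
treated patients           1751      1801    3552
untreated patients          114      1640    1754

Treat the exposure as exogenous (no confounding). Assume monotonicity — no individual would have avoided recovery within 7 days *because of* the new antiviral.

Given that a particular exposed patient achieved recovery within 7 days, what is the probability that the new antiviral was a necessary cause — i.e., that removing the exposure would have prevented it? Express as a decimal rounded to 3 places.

PN ≈ 0.868

p₁ = P(outcome | exposed) = 1751/3552 = 0.49296
p₀ = P(outcome | unexposed) = 114/1754 = 0.064994
Under exogeneity and monotonicity, PN = (p₁ − p₀) / p₁.
PN = (0.49296 − 0.064994) / 0.49296 = 0.42797 / 0.49296 ≈ 0.8682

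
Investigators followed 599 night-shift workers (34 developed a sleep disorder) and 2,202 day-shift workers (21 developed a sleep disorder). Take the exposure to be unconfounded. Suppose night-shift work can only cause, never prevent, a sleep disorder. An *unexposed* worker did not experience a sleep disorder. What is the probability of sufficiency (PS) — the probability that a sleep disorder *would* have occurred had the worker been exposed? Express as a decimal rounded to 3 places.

p₁ = P(outcome | exposed) = 34/599 = 0.056761
p₀ = P(outcome | unexposed) = 21/2202 = 0.0095368
Under exogeneity and monotonicity, PS = (p₁ − p₀) / (1 − p₀).
PS = (0.056761 − 0.0095368) / (1 − 0.0095368) = 0.047224 / 0.99046 ≈ 0.0477

PS ≈ 0.048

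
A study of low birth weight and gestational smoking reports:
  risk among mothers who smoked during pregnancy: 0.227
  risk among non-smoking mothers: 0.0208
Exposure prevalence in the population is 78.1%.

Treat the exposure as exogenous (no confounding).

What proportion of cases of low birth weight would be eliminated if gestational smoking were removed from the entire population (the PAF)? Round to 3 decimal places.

Let p₁ = 0.227, p₀ = 0.0208.
Overall risk P(Y=1) = π·p₁ + (1−π)·p₀ = 0.781×0.227 + 0.219×0.0208 = 0.18184.
Under exogeneity, PAF = [P(Y=1) − p₀] / P(Y=1).
PAF = (0.18184 − 0.0208) / 0.18184 ≈ 0.8856

PAF ≈ 0.886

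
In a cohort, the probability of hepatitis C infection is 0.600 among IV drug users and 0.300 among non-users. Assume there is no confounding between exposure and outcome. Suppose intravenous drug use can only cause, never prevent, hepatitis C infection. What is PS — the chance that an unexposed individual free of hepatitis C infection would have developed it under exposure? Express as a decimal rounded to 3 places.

Let p₁ = 0.6, p₀ = 0.3.
Under exogeneity and monotonicity, PS = (p₁ − p₀) / (1 − p₀).
PS = (0.6 − 0.3) / (1 − 0.3) = 0.3 / 0.7 ≈ 0.4286

PS ≈ 0.429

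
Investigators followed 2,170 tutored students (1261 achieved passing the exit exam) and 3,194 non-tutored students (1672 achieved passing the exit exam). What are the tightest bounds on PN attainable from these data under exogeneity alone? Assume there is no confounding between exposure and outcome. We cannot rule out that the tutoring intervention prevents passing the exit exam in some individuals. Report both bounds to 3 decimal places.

0.099 ≤ PN ≤ 0.820

p₁ = P(outcome | exposed) = 1261/2170 = 0.58111
p₀ = P(outcome | unexposed) = 1672/3194 = 0.52348
Under exogeneity alone the bounds on PN are max{0,(p₁−p₀)/p₁} ≤ PN ≤ min{1,(1−p₀)/p₁}.
  lower = (p₁ − p₀)/p₁ = 0.057624 / 0.58111 ≈ 0.0992
  upper = min{1, (1 − p₀)/p₁} = 0.47652 / 0.58111 ≈ 0.8200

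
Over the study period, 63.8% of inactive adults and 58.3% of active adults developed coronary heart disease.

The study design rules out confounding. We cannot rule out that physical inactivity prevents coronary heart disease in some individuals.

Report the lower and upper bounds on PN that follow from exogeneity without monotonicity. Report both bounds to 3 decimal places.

p₁ = 0.638, p₀ = 0.583.
Under exogeneity alone the bounds on PN are max{0,(p₁−p₀)/p₁} ≤ PN ≤ min{1,(1−p₀)/p₁}.
  lower = (p₁ − p₀)/p₁ = 0.055 / 0.638 ≈ 0.0862
  upper = min{1, (1 − p₀)/p₁} = 0.417 / 0.638 ≈ 0.6536

0.086 ≤ PN ≤ 0.654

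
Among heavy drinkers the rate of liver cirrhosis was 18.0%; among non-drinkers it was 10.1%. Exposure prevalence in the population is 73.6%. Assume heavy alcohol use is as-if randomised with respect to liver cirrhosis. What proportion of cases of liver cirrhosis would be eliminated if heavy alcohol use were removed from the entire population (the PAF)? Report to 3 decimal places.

PAF ≈ 0.365

p₁ = 0.18, p₀ = 0.101.
Overall risk P(Y=1) = π·p₁ + (1−π)·p₀ = 0.736×0.18 + 0.264×0.101 = 0.15914.
Under exogeneity, PAF = [P(Y=1) − p₀] / P(Y=1).
PAF = (0.15914 − 0.101) / 0.15914 ≈ 0.3654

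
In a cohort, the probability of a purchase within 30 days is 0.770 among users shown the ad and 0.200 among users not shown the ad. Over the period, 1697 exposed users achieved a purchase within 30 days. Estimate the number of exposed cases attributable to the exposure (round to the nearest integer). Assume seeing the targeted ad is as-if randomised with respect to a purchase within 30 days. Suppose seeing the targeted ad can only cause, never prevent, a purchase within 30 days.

about 1256 cases

Let p₁ = 0.77, p₀ = 0.2.
PN = (p₁ − p₀)/p₁ = (0.77 − 0.2) / 0.77 ≈ 0.74026.
Attributable cases ≈ PN × (exposed cases) = 0.74026 × 1697 ≈ 1256.22.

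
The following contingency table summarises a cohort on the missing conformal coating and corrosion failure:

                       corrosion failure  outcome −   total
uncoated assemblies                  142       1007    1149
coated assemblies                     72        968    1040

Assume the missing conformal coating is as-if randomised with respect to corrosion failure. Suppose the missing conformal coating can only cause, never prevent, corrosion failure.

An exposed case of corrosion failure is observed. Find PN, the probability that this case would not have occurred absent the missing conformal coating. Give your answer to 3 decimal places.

p₁ = P(outcome | exposed) = 142/1149 = 0.12359
p₀ = P(outcome | unexposed) = 72/1040 = 0.069231
Under exogeneity and monotonicity, PN = (p₁ − p₀)/p₁.
PN = (0.12359 − 0.069231) / 0.12359 ≈ 0.4398

PN ≈ 0.440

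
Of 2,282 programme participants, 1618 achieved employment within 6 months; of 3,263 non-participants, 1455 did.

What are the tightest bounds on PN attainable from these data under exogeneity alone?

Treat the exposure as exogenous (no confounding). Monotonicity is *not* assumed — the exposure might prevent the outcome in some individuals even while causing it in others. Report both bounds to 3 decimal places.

p₁ = P(outcome | exposed) = 1618/2282 = 0.70903
p₀ = P(outcome | unexposed) = 1455/3263 = 0.44591
Under exogeneity alone the bounds on PN are max{0,(p₁−p₀)/p₁} ≤ PN ≤ min{1,(1−p₀)/p₁}.
  lower = (p₁ − p₀)/p₁ = 0.26312 / 0.70903 ≈ 0.3711
  upper = min{1, (1 − p₀)/p₁} = 0.55409 / 0.70903 ≈ 0.7815

0.371 ≤ PN ≤ 0.781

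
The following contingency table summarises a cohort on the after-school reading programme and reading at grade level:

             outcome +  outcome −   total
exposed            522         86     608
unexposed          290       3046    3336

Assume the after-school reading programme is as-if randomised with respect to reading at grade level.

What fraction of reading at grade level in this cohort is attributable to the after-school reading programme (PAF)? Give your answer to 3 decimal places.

p₁ = P(outcome | exposed) = 522/608 = 0.85855
p₀ = P(outcome | unexposed) = 290/3336 = 0.08693
Exposure prevalence π = 608/3944 = 0.15416; overall risk P(Y=1) = 0.20588.
Under exogeneity, PAF = [P(Y=1) − p₀]/P(Y=1).
PAF = (0.20588 − 0.08693) / 0.20588 ≈ 0.5778

PAF ≈ 0.578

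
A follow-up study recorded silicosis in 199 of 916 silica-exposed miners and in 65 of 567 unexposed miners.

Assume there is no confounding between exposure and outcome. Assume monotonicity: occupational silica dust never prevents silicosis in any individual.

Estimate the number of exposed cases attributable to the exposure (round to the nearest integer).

p₁ = P(outcome | exposed) = 199/916 = 0.21725
p₀ = P(outcome | unexposed) = 65/567 = 0.11464
PN = (p₁ − p₀)/p₁ = (0.21725 − 0.11464) / 0.21725 ≈ 0.47232.
Attributable cases ≈ PN × (exposed cases) = 0.47232 × 199 ≈ 93.99.

about 94 cases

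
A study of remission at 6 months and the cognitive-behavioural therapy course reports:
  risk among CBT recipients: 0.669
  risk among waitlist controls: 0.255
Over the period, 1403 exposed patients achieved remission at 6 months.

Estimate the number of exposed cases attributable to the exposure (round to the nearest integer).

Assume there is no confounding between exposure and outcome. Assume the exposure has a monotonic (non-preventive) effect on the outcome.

about 868 cases

Let p₁ = 0.669, p₀ = 0.255.
PN = (p₁ − p₀)/p₁ = (0.669 − 0.255) / 0.669 ≈ 0.61883.
Attributable cases ≈ PN × (exposed cases) = 0.61883 × 1403 ≈ 868.22.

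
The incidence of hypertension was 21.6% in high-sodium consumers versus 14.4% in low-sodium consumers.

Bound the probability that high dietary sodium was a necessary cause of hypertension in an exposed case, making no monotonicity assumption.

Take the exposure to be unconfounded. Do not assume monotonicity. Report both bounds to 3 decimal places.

p₁ = 0.216, p₀ = 0.144.
Under exogeneity alone the bounds on PN are max{0,(p₁−p₀)/p₁} ≤ PN ≤ min{1,(1−p₀)/p₁}.
  lower = (p₁ − p₀)/p₁ = 0.072 / 0.216 ≈ 0.3333
  upper = min{1, (1 − p₀)/p₁} = 0.856 / 0.216 ≈ 3.9630 → capped at 1

0.333 ≤ PN ≤ 1.000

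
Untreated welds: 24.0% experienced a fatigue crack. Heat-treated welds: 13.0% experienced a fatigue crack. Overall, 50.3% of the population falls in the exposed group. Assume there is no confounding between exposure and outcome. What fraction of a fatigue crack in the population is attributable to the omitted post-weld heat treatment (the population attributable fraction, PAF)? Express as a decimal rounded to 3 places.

p₁ = 0.24, p₀ = 0.13.
Overall risk P(Y=1) = π·p₁ + (1−π)·p₀ = 0.503×0.24 + 0.497×0.13 = 0.18533.
Under exogeneity, PAF = [P(Y=1) − p₀] / P(Y=1).
PAF = (0.18533 − 0.13) / 0.18533 ≈ 0.2985

PAF ≈ 0.299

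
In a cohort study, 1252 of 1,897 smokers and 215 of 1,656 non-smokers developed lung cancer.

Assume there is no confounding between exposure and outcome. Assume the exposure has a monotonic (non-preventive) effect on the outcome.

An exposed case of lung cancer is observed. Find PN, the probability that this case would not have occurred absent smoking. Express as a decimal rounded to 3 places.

PN ≈ 0.803

p₁ = P(outcome | exposed) = 1252/1897 = 0.65999
p₀ = P(outcome | unexposed) = 215/1656 = 0.12983
Under exogeneity and monotonicity, PN = (p₁ − p₀) / p₁.
PN = (0.65999 − 0.12983) / 0.65999 = 0.53016 / 0.65999 ≈ 0.8033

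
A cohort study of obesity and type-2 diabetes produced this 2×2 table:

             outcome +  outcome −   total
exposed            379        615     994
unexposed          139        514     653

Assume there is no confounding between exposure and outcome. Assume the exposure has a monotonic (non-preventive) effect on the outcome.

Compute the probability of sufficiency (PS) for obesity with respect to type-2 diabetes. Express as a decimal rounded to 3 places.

PS ≈ 0.214

p₁ = P(outcome | exposed) = 379/994 = 0.38129
p₀ = P(outcome | unexposed) = 139/653 = 0.21286
Under exogeneity and monotonicity, PS = (p₁ − p₀) / (1 − p₀).
PS = (0.38129 − 0.21286) / (1 − 0.21286) = 0.16842 / 0.78714 ≈ 0.2140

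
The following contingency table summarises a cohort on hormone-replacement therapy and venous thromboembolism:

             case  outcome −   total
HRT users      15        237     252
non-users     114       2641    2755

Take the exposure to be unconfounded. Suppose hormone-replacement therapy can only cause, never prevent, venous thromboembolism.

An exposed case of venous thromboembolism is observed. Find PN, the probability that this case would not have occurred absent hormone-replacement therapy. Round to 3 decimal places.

p₁ = P(outcome | exposed) = 15/252 = 0.059524
p₀ = P(outcome | unexposed) = 114/2755 = 0.041379
Under exogeneity and monotonicity, PN = (p₁ − p₀)/p₁.
PN = (0.059524 − 0.041379) / 0.059524 ≈ 0.3048

PN ≈ 0.305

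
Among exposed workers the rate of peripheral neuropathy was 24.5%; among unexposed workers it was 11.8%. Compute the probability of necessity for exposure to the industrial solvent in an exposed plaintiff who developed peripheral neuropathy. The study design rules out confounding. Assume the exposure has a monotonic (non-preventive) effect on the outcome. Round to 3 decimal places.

p₁ = 0.245, p₀ = 0.118.
Under exogeneity and monotonicity, PN = (p₁ − p₀) / p₁.
PN = (0.245 − 0.118) / 0.245 = 0.127 / 0.245 ≈ 0.5184

PN ≈ 0.518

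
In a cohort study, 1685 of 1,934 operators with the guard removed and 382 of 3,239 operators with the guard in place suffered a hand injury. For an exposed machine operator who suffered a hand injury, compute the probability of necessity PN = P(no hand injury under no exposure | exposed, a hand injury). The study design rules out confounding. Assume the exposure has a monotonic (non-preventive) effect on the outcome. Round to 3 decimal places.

p₁ = P(outcome | exposed) = 1685/1934 = 0.87125
p₀ = P(outcome | unexposed) = 382/3239 = 0.11794
Under exogeneity and monotonicity, PN = (p₁ − p₀) / p₁.
PN = (0.87125 − 0.11794) / 0.87125 = 0.75331 / 0.87125 ≈ 0.8646

PN ≈ 0.865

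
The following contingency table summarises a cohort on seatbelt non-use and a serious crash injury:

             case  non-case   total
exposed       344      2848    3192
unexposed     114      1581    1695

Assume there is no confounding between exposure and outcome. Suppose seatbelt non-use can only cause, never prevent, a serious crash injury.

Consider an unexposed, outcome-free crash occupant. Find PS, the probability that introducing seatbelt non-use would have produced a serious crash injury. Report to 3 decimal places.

PS ≈ 0.043

p₁ = P(outcome | exposed) = 344/3192 = 0.10777
p₀ = P(outcome | unexposed) = 114/1695 = 0.067257
Under exogeneity and monotonicity, PS = (p₁ − p₀)/(1 − p₀).
PS = (0.10777 − 0.067257) / 0.93274 ≈ 0.0434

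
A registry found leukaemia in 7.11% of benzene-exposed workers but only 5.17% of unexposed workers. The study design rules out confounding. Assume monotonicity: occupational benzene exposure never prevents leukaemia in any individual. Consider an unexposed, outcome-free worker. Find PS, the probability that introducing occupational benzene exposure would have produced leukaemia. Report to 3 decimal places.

p₁ = 0.0711, p₀ = 0.0517.
Under exogeneity and monotonicity, PS = (p₁ − p₀) / (1 − p₀).
PS = (0.0711 − 0.0517) / (1 − 0.0517) = 0.0194 / 0.9483 ≈ 0.0205

PS ≈ 0.020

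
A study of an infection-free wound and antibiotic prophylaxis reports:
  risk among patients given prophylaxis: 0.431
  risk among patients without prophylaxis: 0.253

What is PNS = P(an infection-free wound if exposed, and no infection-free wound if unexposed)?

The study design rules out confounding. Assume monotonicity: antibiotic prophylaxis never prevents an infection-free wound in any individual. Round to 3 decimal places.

Let p₁ = 0.431, p₀ = 0.253.
Under exogeneity and monotonicity, PNS = p₁ − p₀.
PNS = 0.431 − 0.253 = 0.178

PNS ≈ 0.178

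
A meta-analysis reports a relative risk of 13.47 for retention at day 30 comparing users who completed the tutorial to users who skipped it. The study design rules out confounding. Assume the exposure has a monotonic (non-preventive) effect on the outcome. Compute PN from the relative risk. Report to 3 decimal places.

PN ≈ 0.926

Under exogeneity and monotonicity, PN = (RR − 1) / RR = 1 − 1/RR.
PN = (13.47 − 1) / 13.47 = 12.47 / 13.47 ≈ 0.9258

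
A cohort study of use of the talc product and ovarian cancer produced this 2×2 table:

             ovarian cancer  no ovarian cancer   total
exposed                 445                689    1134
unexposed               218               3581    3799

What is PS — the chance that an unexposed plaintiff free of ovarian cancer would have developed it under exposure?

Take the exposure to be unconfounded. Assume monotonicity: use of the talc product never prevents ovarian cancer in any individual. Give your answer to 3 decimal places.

p₁ = P(outcome | exposed) = 445/1134 = 0.39242
p₀ = P(outcome | unexposed) = 218/3799 = 0.057384
Under exogeneity and monotonicity, PS = (p₁ − p₀)/(1 − p₀).
PS = (0.39242 − 0.057384) / 0.94262 ≈ 0.3554

PS ≈ 0.355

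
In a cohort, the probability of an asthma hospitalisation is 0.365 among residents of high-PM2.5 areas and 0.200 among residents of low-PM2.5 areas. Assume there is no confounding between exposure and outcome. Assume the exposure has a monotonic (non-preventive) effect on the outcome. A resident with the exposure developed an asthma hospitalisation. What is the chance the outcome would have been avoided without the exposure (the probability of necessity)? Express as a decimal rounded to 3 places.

Let p₁ = 0.365, p₀ = 0.2.
Under exogeneity and monotonicity, PN = (p₁ − p₀) / p₁.
PN = (0.365 − 0.2) / 0.365 = 0.165 / 0.365 ≈ 0.4521

PN ≈ 0.452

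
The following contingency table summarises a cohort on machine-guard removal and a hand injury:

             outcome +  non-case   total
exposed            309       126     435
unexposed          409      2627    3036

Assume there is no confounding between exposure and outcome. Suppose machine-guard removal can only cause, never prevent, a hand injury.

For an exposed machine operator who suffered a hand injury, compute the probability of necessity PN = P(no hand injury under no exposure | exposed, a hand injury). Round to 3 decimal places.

PN ≈ 0.810

p₁ = P(outcome | exposed) = 309/435 = 0.71034
p₀ = P(outcome | unexposed) = 409/3036 = 0.13472
Under exogeneity and monotonicity, PN = (p₁ − p₀) / p₁.
PN = (0.71034 − 0.13472) / 0.71034 = 0.57563 / 0.71034 ≈ 0.8104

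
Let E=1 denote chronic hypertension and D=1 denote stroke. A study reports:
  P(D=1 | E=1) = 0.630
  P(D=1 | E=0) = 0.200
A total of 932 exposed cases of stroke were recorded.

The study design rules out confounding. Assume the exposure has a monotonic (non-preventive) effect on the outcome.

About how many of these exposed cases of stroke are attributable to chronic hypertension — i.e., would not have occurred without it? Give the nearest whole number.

Let p₁ = 0.63, p₀ = 0.2.
PN = (p₁ − p₀)/p₁ = (0.63 − 0.2) / 0.63 ≈ 0.68254.
Attributable cases ≈ PN × (exposed cases) = 0.68254 × 932 ≈ 636.13.

about 636 cases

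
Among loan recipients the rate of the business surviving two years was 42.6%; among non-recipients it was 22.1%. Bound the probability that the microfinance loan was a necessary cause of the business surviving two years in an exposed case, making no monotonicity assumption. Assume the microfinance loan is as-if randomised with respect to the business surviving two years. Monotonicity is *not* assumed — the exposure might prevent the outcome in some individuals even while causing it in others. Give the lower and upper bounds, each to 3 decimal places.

p₁ = 0.426, p₀ = 0.221.
Under exogeneity alone the bounds on PN are max{0,(p₁−p₀)/p₁} ≤ PN ≤ min{1,(1−p₀)/p₁}.
  lower = (p₁ − p₀)/p₁ = 0.205 / 0.426 ≈ 0.4812
  upper = min{1, (1 − p₀)/p₁} = 0.779 / 0.426 ≈ 1.8286 → capped at 1

0.481 ≤ PN ≤ 1.000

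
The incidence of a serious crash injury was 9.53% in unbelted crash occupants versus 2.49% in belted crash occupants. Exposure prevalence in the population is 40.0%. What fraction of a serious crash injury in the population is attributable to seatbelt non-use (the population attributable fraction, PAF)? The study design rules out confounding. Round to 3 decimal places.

PAF ≈ 0.531

p₁ = 0.0953, p₀ = 0.0249.
Overall risk P(Y=1) = π·p₁ + (1−π)·p₀ = 0.4×0.0953 + 0.6×0.0249 = 0.05306.
Under exogeneity, PAF = [P(Y=1) − p₀] / P(Y=1).
PAF = (0.05306 − 0.0249) / 0.05306 ≈ 0.5307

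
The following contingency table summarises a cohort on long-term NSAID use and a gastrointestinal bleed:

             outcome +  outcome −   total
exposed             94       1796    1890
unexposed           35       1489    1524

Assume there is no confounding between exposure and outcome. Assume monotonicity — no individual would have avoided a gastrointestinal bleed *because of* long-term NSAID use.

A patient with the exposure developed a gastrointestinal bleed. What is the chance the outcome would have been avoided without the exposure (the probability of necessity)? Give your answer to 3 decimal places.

p₁ = P(outcome | exposed) = 94/1890 = 0.049735
p₀ = P(outcome | unexposed) = 35/1524 = 0.022966
Under exogeneity and monotonicity, PN = (p₁ − p₀) / p₁.
PN = (0.049735 − 0.022966) / 0.049735 = 0.02677 / 0.049735 ≈ 0.5382

PN ≈ 0.538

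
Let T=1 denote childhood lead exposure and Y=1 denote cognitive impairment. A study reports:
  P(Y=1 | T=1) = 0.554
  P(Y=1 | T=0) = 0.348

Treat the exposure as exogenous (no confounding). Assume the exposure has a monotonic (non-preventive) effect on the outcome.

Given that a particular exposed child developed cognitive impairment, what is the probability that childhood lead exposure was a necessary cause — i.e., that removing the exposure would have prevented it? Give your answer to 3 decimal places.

PN ≈ 0.372

Let p₁ = 0.554, p₀ = 0.348.
Under exogeneity and monotonicity, PN = (p₁ − p₀) / p₁.
PN = (0.554 − 0.348) / 0.554 = 0.206 / 0.554 ≈ 0.3718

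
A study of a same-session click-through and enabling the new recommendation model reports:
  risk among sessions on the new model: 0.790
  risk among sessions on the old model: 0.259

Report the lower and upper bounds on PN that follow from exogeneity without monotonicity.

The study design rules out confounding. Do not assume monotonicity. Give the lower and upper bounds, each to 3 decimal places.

Let p₁ = 0.79, p₀ = 0.259.
Under exogeneity alone the bounds on PN are max{0,(p₁−p₀)/p₁} ≤ PN ≤ min{1,(1−p₀)/p₁}.
  lower = (p₁ − p₀)/p₁ = 0.531 / 0.79 ≈ 0.6722
  upper = min{1, (1 − p₀)/p₁} = 0.741 / 0.79 ≈ 0.9380

0.672 ≤ PN ≤ 0.938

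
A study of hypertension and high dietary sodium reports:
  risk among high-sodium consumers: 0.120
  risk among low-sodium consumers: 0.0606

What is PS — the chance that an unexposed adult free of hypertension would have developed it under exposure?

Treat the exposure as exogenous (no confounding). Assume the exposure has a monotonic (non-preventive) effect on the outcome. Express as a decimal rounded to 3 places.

PS ≈ 0.063

Let p₁ = 0.12, p₀ = 0.0606.
Under exogeneity and monotonicity, PS = (p₁ − p₀) / (1 − p₀).
PS = (0.12 − 0.0606) / (1 − 0.0606) = 0.0594 / 0.9394 ≈ 0.0632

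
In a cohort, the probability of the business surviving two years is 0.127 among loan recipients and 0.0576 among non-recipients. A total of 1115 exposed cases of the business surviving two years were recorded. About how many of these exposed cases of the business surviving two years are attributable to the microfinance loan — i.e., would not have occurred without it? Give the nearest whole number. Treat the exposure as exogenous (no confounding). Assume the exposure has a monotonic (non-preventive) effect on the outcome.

about 609 cases

Let p₁ = 0.127, p₀ = 0.0576.
PN = (p₁ − p₀)/p₁ = (0.127 − 0.0576) / 0.127 ≈ 0.54646.
Attributable cases ≈ PN × (exposed cases) = 0.54646 × 1115 ≈ 609.30.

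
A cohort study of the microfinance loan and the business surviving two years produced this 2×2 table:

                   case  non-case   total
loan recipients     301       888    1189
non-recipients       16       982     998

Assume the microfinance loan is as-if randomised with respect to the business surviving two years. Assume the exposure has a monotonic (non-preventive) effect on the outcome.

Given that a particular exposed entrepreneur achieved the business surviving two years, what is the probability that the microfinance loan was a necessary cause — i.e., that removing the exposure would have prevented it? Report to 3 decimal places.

PN ≈ 0.937

p₁ = P(outcome | exposed) = 301/1189 = 0.25315
p₀ = P(outcome | unexposed) = 16/998 = 0.016032
Under exogeneity and monotonicity, PN = (p₁ − p₀)/p₁.
PN = (0.25315 − 0.016032) / 0.25315 ≈ 0.9367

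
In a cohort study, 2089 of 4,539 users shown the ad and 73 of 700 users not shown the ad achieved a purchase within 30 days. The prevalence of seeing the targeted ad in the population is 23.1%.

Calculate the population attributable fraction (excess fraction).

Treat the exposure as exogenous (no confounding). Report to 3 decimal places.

PAF ≈ 0.441

p₁ = P(outcome | exposed) = 2089/4539 = 0.46023
p₀ = P(outcome | unexposed) = 73/700 = 0.10429
Overall risk P(Y=1) = π·p₁ + (1−π)·p₀ = 0.231×0.46023 + 0.769×0.10429 = 0.18651.
Under exogeneity, PAF = [P(Y=1) − p₀] / P(Y=1).
PAF = (0.18651 − 0.10429) / 0.18651 ≈ 0.4409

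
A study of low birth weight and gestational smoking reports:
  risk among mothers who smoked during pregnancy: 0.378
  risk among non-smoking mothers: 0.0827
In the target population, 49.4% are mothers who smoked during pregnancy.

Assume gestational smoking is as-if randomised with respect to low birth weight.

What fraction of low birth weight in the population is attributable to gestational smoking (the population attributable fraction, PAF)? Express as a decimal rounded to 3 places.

Let p₁ = 0.378, p₀ = 0.0827.
Overall risk P(Y=1) = π·p₁ + (1−π)·p₀ = 0.494×0.378 + 0.506×0.0827 = 0.22858.
Under exogeneity, PAF = [P(Y=1) − p₀] / P(Y=1).
PAF = (0.22858 − 0.0827) / 0.22858 ≈ 0.6382

PAF ≈ 0.638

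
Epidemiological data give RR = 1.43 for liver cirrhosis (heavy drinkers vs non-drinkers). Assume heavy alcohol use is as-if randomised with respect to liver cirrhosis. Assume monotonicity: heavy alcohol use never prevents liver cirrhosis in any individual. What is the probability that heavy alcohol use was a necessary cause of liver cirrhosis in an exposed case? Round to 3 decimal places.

PN ≈ 0.301

Under exogeneity and monotonicity, PN = (RR − 1) / RR = 1 − 1/RR.
PN = (1.43 − 1) / 1.43 = 0.43 / 1.43 ≈ 0.3007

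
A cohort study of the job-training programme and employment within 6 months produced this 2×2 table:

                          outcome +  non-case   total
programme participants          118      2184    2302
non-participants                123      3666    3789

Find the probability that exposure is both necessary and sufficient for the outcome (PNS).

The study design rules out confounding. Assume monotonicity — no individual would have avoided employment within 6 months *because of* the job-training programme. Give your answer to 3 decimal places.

p₁ = P(outcome | exposed) = 118/2302 = 0.05126
p₀ = P(outcome | unexposed) = 123/3789 = 0.032462
Under exogeneity and monotonicity, PNS = p₁ − p₀.
PNS = 0.05126 − 0.032462 = 0.018797

PNS ≈ 0.019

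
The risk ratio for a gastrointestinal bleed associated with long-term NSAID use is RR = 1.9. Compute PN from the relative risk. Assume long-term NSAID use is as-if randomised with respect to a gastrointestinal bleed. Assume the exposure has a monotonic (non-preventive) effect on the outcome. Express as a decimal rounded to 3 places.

Under exogeneity and monotonicity, PN = (RR − 1) / RR = 1 − 1/RR.
PN = (1.9 − 1) / 1.9 = 0.9 / 1.9 ≈ 0.4737

PN ≈ 0.474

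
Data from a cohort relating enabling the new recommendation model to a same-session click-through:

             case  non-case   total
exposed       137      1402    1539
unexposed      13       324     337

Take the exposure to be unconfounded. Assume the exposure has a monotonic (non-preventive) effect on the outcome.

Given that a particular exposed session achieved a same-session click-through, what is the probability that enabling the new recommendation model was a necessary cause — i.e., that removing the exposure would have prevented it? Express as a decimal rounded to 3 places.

p₁ = P(outcome | exposed) = 137/1539 = 0.089019
p₀ = P(outcome | unexposed) = 13/337 = 0.038576
Under exogeneity and monotonicity, PN = (p₁ − p₀)/p₁.
PN = (0.089019 − 0.038576) / 0.089019 ≈ 0.5667

PN ≈ 0.567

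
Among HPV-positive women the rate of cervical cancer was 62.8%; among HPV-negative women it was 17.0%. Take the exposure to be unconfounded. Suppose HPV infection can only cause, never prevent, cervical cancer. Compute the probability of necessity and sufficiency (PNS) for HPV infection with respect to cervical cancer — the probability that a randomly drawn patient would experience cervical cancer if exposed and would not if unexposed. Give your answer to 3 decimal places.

p₁ = 0.628, p₀ = 0.17.
Under exogeneity and monotonicity, PNS = p₁ − p₀.
PNS = 0.628 − 0.17 = 0.458

PNS ≈ 0.458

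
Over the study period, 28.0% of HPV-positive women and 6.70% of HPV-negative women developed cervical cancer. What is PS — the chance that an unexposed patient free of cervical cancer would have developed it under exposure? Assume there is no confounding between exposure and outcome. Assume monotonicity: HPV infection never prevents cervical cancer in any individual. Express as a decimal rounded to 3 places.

p₁ = 0.28, p₀ = 0.067.
Under exogeneity and monotonicity, PS = (p₁ − p₀) / (1 − p₀).
PS = (0.28 − 0.067) / (1 − 0.067) = 0.213 / 0.933 ≈ 0.2283

PS ≈ 0.228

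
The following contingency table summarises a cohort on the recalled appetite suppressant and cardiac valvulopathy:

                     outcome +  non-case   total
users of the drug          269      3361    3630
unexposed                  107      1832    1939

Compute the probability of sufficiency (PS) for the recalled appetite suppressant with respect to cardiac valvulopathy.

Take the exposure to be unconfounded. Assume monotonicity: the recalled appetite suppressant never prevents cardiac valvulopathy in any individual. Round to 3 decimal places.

p₁ = P(outcome | exposed) = 269/3630 = 0.074105
p₀ = P(outcome | unexposed) = 107/1939 = 0.055183
Under exogeneity and monotonicity, PS = (p₁ − p₀) / (1 − p₀).
PS = (0.074105 − 0.055183) / (1 − 0.055183) = 0.018922 / 0.94482 ≈ 0.0200

PS ≈ 0.020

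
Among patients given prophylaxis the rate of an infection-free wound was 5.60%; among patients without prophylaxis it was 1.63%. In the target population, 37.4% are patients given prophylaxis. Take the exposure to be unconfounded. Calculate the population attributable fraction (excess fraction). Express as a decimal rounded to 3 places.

PAF ≈ 0.477

p₁ = 0.056, p₀ = 0.0163.
Overall risk P(Y=1) = π·p₁ + (1−π)·p₀ = 0.374×0.056 + 0.626×0.0163 = 0.031148.
Under exogeneity, PAF = [P(Y=1) − p₀] / P(Y=1).
PAF = (0.031148 − 0.0163) / 0.031148 ≈ 0.4767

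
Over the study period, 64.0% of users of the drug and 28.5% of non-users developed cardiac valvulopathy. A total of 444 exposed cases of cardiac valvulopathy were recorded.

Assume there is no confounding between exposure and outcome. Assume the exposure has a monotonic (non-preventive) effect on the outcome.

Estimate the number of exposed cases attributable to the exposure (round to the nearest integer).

p₁ = 0.64, p₀ = 0.285.
PN = (p₁ − p₀)/p₁ = (0.64 − 0.285) / 0.64 ≈ 0.55469.
Attributable cases ≈ PN × (exposed cases) = 0.55469 × 444 ≈ 246.28.

about 246 cases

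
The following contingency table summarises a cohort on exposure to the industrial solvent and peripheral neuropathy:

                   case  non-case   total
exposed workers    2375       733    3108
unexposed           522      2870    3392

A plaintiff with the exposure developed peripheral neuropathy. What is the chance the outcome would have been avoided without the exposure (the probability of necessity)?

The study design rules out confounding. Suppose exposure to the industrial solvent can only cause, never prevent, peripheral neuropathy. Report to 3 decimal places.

PN ≈ 0.799

p₁ = P(outcome | exposed) = 2375/3108 = 0.76416
p₀ = P(outcome | unexposed) = 522/3392 = 0.15389
Under exogeneity and monotonicity, PN = (p₁ − p₀) / p₁.
PN = (0.76416 − 0.15389) / 0.76416 = 0.61027 / 0.76416 ≈ 0.7986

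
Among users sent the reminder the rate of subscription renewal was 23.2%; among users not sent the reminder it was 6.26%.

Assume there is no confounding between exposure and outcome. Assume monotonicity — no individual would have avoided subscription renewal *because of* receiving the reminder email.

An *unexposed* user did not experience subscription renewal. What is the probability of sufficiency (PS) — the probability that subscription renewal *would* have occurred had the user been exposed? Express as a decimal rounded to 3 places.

PS ≈ 0.181

p₁ = 0.232, p₀ = 0.0626.
Under exogeneity and monotonicity, PS = (p₁ − p₀) / (1 − p₀).
PS = (0.232 − 0.0626) / (1 − 0.0626) = 0.1694 / 0.9374 ≈ 0.1807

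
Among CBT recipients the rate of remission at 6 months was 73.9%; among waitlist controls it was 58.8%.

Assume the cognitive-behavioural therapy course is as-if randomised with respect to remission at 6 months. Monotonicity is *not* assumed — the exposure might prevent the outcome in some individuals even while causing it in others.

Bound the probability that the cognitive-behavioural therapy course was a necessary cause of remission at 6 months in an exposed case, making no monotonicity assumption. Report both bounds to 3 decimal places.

0.204 ≤ PN ≤ 0.558

p₁ = 0.739, p₀ = 0.588.
Under exogeneity alone the bounds on PN are max{0,(p₁−p₀)/p₁} ≤ PN ≤ min{1,(1−p₀)/p₁}.
  lower = (p₁ − p₀)/p₁ = 0.151 / 0.739 ≈ 0.2043
  upper = min{1, (1 − p₀)/p₁} = 0.412 / 0.739 ≈ 0.5575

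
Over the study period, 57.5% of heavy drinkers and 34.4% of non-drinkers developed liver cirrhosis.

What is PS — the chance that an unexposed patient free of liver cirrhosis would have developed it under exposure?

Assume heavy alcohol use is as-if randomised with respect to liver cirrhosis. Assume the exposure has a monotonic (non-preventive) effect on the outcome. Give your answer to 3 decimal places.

p₁ = 0.575, p₀ = 0.344.
Under exogeneity and monotonicity, PS = (p₁ − p₀) / (1 − p₀).
PS = (0.575 − 0.344) / (1 − 0.344) = 0.231 / 0.656 ≈ 0.3521

PS ≈ 0.352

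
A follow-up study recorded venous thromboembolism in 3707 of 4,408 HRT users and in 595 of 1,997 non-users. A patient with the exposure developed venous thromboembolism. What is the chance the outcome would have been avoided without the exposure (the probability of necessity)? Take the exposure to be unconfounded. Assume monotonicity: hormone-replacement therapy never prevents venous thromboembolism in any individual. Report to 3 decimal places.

PN ≈ 0.646

p₁ = P(outcome | exposed) = 3707/4408 = 0.84097
p₀ = P(outcome | unexposed) = 595/1997 = 0.29795
Under exogeneity and monotonicity, PN = (p₁ − p₀) / p₁.
PN = (0.84097 − 0.29795) / 0.84097 = 0.54302 / 0.84097 ≈ 0.6457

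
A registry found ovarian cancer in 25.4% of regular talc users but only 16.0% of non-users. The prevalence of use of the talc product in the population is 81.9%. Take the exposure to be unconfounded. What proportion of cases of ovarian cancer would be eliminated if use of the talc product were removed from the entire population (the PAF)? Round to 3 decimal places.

PAF ≈ 0.325

p₁ = 0.254, p₀ = 0.16.
Overall risk P(Y=1) = π·p₁ + (1−π)·p₀ = 0.819×0.254 + 0.181×0.16 = 0.23699.
Under exogeneity, PAF = [P(Y=1) − p₀] / P(Y=1).
PAF = (0.23699 − 0.16) / 0.23699 ≈ 0.3249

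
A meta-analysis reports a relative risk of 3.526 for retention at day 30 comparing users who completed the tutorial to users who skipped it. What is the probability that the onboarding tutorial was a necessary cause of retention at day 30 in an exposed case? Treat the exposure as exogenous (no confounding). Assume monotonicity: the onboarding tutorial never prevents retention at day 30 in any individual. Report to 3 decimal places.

Under exogeneity and monotonicity, PN = (RR − 1) / RR = 1 − 1/RR.
PN = (3.526 − 1) / 3.526 = 2.526 / 3.526 ≈ 0.7164

PN ≈ 0.716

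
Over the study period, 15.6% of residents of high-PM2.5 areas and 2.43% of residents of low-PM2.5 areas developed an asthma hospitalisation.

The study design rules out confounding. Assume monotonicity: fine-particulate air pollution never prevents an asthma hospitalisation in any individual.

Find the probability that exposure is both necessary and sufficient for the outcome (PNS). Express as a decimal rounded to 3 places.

PNS ≈ 0.132

p₁ = 0.156, p₀ = 0.0243.
Under exogeneity and monotonicity, PNS = p₁ − p₀.
PNS = 0.156 − 0.0243 = 0.1317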